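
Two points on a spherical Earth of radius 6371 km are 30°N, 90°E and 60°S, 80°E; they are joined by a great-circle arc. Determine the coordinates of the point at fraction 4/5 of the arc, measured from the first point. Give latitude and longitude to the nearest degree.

Convert each endpoint to a unit vector on the sphere (x = cos φ cos λ, y = cos φ sin λ, z = sin φ).
The central angle between the endpoints is δ = arccos(p₁·p₂) ≈ 1.577 rad (90.4°).
Interpolate at f = 4/5 with slerp weights a = sin((1−f)δ)/sin δ ≈ 0.310, b = sin(fδ)/sin δ ≈ 0.953.
p = a·p₁ + b·p₂ ≈ (0.083, 0.738, -0.670); φ = arcsin(p_z) ≈ -42.06°, λ = atan2(p_y, p_x) ≈ 83.60°.

≈ 42°S, 84°E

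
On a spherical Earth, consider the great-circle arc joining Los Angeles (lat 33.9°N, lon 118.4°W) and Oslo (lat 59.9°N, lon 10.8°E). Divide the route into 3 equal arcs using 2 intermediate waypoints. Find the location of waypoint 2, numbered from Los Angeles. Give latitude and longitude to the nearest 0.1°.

≈ lat 70.6°N, lon 48.7°W

From cos δ = sin φ₁ sin φ₂ + cos φ₁ cos φ₂ cos Δλ, the central angle is δ ≈ 1.350 rad (77.3°).
Interpolate at f = 2/3 with slerp weights a = sin((1−f)δ)/sin δ ≈ 0.446, b = sin(fδ)/sin δ ≈ 0.803.
p = a·p₁ + b·p₂ ≈ (0.219, -0.250, 0.943); φ = arcsin(p_z) ≈ 70.57°, λ = atan2(p_y, p_x) ≈ -48.72°.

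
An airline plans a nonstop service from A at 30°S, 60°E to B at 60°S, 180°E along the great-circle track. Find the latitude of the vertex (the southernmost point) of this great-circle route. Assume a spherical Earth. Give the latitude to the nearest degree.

≈ 67°S

The great circle lies in the plane with unit normal n̂ = (p₁ × p₂)/|p₁ × p₂|.
Here n̂_z ≈ +0.384; the vertex latitude is φ_max = arccos|n̂_z| ≈ 67.4°.
Check via Clairaut: cos φ_max = |cos φ₁| · sin C = cos(30.0°)·sin(153.7°) ≈ 0.384, again giving ≈ 67.4°.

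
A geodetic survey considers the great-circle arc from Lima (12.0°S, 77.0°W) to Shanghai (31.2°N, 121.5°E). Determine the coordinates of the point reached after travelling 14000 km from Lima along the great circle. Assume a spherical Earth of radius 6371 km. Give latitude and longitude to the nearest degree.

≈ 48°N, 152°E

Convert each endpoint to a unit vector on the sphere (x = cos φ cos λ, y = cos φ sin λ, z = sin φ).
The central angle between the endpoints is δ = arccos(p₁·p₂) ≈ 2.693 rad (154.3°). The total great-circle distance is δ·R ≈ 2.693 × 6371 ≈ 17158 km, so the target fraction is f = 14000/17158 ≈ 0.816.
Interpolate at f ≈ 0.816 with slerp weights a = sin((1−f)δ)/sin δ ≈ 1.097, b = sin(fδ)/sin δ ≈ 1.868.
p = a·p₁ + b·p₂ ≈ (-0.594, 0.317, 0.740); φ = arcsin(p_z) ≈ 47.71°, λ = atan2(p_y, p_x) ≈ 151.90°.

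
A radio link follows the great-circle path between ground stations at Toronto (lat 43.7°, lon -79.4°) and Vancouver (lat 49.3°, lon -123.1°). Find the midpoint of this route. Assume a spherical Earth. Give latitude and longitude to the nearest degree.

From cos δ = sin φ₁ sin φ₂ + cos φ₁ cos φ₂ cos Δλ, the central angle is δ ≈ 0.526 rad (30.2°).
Interpolate at f = 1/2 with slerp weights a = sin((1−f)δ)/sin δ ≈ 0.518, b = sin(fδ)/sin δ ≈ 0.518.
p = a·p₁ + b·p₂ ≈ (-0.116, -0.651, 0.750); φ = arcsin(p_z) ≈ 48.62°, λ = atan2(p_y, p_x) ≈ -100.07°.

≈ lat 49°, lon -100°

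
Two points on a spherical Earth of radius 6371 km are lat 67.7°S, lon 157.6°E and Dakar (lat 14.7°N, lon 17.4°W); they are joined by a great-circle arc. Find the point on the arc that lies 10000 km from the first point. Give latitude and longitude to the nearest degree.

≈ lat 22°S, lon 16°W

Write both endpoints as unit vectors p₁, p₂ with components (cos φ cos λ, cos φ sin λ, sin φ).
The central angle between the endpoints is δ = arccos(p₁·p₂) ≈ 2.215 rad (126.9°). The total great-circle distance is δ·R ≈ 2.215 × 6371 ≈ 14111 km, so the target fraction is f = 10000/14111 ≈ 0.709.
Interpolate at f ≈ 0.709 with slerp weights a = sin((1−f)δ)/sin δ ≈ 0.752, b = sin(fδ)/sin δ ≈ 1.250.
p = a·p₁ + b·p₂ ≈ (0.890, -0.253, -0.378); φ = arcsin(p_z) ≈ -22.24°, λ = atan2(p_y, p_x) ≈ -15.86°.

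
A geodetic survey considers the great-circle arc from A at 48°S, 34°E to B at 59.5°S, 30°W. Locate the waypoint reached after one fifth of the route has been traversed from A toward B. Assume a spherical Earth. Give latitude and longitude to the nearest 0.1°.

≈ 52.7°S, 24.7°E

Convert each endpoint to a unit vector on the sphere (x = cos φ cos λ, y = cos φ sin λ, z = sin φ).
The central angle between the endpoints is δ = arccos(p₁·p₂) ≈ 0.661 rad (37.9°).
Interpolate at f = 1/5 with slerp weights a = sin((1−f)δ)/sin δ ≈ 0.822, b = sin(fδ)/sin δ ≈ 0.215.
p = a·p₁ + b·p₂ ≈ (0.550, 0.253, -0.796); φ = arcsin(p_z) ≈ -52.72°, λ = atan2(p_y, p_x) ≈ 24.69°.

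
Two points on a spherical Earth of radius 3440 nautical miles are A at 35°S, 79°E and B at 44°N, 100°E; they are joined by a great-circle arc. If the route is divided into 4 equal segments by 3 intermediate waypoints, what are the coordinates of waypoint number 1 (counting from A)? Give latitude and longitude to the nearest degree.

Convert each endpoint to a unit vector on the sphere (x = cos φ cos λ, y = cos φ sin λ, z = sin φ).
The central angle between the endpoints is δ = arccos(p₁·p₂) ≈ 1.419 rad (81.3°).
Interpolate at f = 1/4 with slerp weights a = sin((1−f)δ)/sin δ ≈ 0.884, b = sin(fδ)/sin δ ≈ 0.351.
p = a·p₁ + b·p₂ ≈ (0.094, 0.960, -0.263); φ = arcsin(p_z) ≈ -15.26°, λ = atan2(p_y, p_x) ≈ 84.39°.

≈ 15°S, 84°E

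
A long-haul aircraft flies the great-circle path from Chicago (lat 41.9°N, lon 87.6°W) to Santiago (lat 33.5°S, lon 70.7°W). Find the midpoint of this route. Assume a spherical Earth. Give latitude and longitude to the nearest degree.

Convert each endpoint to a unit vector on the sphere (x = cos φ cos λ, y = cos φ sin λ, z = sin φ).
The central angle between the endpoints is δ = arccos(p₁·p₂) ≈ 1.344 rad (77.0°).
Interpolate at f = 1/2 with slerp weights a = sin((1−f)δ)/sin δ ≈ 0.639, b = sin(fδ)/sin δ ≈ 0.639.
p = a·p₁ + b·p₂ ≈ (0.196, -0.978, 0.074); φ = arcsin(p_z) ≈ 4.25°, λ = atan2(p_y, p_x) ≈ -78.67°.

≈ lat 4°N, lon 79°W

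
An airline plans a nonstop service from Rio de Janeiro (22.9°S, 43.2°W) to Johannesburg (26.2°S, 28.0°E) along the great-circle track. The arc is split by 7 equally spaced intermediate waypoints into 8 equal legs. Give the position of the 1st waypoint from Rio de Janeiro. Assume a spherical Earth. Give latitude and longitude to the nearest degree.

The haversine formula gives a central angle δ ≈ 1.117 rad (64.0°) between the endpoints.
Interpolate at f = 1/8 with slerp weights a = sin((1−f)δ)/sin δ ≈ 0.922, b = sin(fδ)/sin δ ≈ 0.155.
p = a·p₁ + b·p₂ ≈ (0.742, -0.516, -0.427); φ = arcsin(p_z) ≈ -25.30°, λ = atan2(p_y, p_x) ≈ -34.83°.

≈ (25°S, 35°W)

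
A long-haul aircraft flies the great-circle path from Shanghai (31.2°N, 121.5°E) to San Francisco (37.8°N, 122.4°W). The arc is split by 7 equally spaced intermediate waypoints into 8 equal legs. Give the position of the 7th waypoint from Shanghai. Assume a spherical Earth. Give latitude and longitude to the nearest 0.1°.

Write both endpoints as unit vectors p₁, p₂ with components (cos φ cos λ, cos φ sin λ, sin φ).
The central angle between the endpoints is δ = arccos(p₁·p₂) ≈ 1.551 rad (88.8°).
Interpolate at f = 7/8 with slerp weights a = sin((1−f)δ)/sin δ ≈ 0.193, b = sin(fδ)/sin δ ≈ 0.977.
p = a·p₁ + b·p₂ ≈ (-0.500, -0.512, 0.699); φ = arcsin(p_z) ≈ 44.33°, λ = atan2(p_y, p_x) ≈ -134.34°.

≈ (44.3°N, 134.3°W)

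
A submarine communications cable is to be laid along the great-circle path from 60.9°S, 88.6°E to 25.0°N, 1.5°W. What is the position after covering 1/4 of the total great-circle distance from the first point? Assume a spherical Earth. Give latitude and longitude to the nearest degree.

Write both endpoints as unit vectors p₁, p₂ with components (cos φ cos λ, cos φ sin λ, sin φ).
The central angle between the endpoints is δ = arccos(p₁·p₂) ≈ 1.950 rad (111.7°).
Interpolate at f = 1/4 with slerp weights a = sin((1−f)δ)/sin δ ≈ 1.070, b = sin(fδ)/sin δ ≈ 0.504.
p = a·p₁ + b·p₂ ≈ (0.469, 0.508, -0.722); φ = arcsin(p_z) ≈ -46.21°, λ = atan2(p_y, p_x) ≈ 47.27°.

≈ 46°S, 47°E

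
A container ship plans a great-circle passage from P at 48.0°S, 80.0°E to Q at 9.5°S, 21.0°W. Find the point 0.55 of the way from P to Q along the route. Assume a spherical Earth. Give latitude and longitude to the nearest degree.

≈ 38°S, 12°E

From cos δ = sin φ₁ sin φ₂ + cos φ₁ cos φ₂ cos Δλ, the central angle is δ ≈ 1.574 rad (90.2°).
Interpolate at f = 0.55 with slerp weights a = sin((1−f)δ)/sin δ ≈ 0.651, b = sin(fδ)/sin δ ≈ 0.762.
p = a·p₁ + b·p₂ ≈ (0.777, 0.160, -0.609); φ = arcsin(p_z) ≈ -37.53°, λ = atan2(p_y, p_x) ≈ 11.60°.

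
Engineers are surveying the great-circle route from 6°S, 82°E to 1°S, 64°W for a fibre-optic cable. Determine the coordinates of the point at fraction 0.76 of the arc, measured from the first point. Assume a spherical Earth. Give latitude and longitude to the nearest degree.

≈ 8°S, 30°W

Write both endpoints as unit vectors p₁, p₂ with components (cos φ cos λ, cos φ sin λ, sin φ).
The central angle between the endpoints is δ = arccos(p₁·p₂) ≈ 2.537 rad (145.3°).
Interpolate at f = 0.76 with slerp weights a = sin((1−f)δ)/sin δ ≈ 1.006, b = sin(fδ)/sin δ ≈ 1.647.
p = a·p₁ + b·p₂ ≈ (0.861, -0.490, -0.134); φ = arcsin(p_z) ≈ -7.69°, λ = atan2(p_y, p_x) ≈ -29.64°.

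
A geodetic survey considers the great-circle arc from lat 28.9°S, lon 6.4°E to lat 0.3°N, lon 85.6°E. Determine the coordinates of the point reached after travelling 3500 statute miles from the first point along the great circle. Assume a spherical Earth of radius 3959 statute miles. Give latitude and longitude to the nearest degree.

Write both endpoints as unit vectors p₁, p₂ with components (cos φ cos λ, cos φ sin λ, sin φ).
The central angle between the endpoints is δ = arccos(p₁·p₂) ≈ 1.409 rad (80.7°). The total great-circle distance is δ·R ≈ 1.409 × 3959 ≈ 5577 mi, so the target fraction is f = 3500/5577 ≈ 0.628.
Interpolate at f ≈ 0.628 with slerp weights a = sin((1−f)δ)/sin δ ≈ 0.507, b = sin(fδ)/sin δ ≈ 0.784.
p = a·p₁ + b·p₂ ≈ (0.502, 0.831, -0.241); φ = arcsin(p_z) ≈ -13.95°, λ = atan2(p_y, p_x) ≈ 58.88°.

≈ lat 14°S, lon 59°E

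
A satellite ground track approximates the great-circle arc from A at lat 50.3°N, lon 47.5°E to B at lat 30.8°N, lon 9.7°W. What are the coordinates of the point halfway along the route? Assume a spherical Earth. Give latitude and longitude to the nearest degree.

≈ lat 44°N, lon 14°E

Convert each endpoint to a unit vector on the sphere (x = cos φ cos λ, y = cos φ sin λ, z = sin φ).
The central angle between the endpoints is δ = arccos(p₁·p₂) ≈ 0.808 rad (46.3°).
Interpolate at f = 1/2 with slerp weights a = sin((1−f)δ)/sin δ ≈ 0.544, b = sin(fδ)/sin δ ≈ 0.544.
p = a·p₁ + b·p₂ ≈ (0.695, 0.177, 0.697); φ = arcsin(p_z) ≈ 44.17°, λ = atan2(p_y, p_x) ≈ 14.32°.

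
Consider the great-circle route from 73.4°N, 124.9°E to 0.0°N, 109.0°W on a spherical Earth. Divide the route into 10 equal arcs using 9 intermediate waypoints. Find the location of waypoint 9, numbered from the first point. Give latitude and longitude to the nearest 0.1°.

≈ 9.7°N, 111.4°W

The haversine formula gives a central angle δ ≈ 1.740 rad (99.7°) between the endpoints.
Interpolate at f = 9/10 with slerp weights a = sin((1−f)δ)/sin δ ≈ 0.176, b = sin(fδ)/sin δ ≈ 1.014.
p = a·p₁ + b·p₂ ≈ (-0.359, -0.918, 0.168); φ = arcsin(p_z) ≈ 9.69°, λ = atan2(p_y, p_x) ≈ -111.36°.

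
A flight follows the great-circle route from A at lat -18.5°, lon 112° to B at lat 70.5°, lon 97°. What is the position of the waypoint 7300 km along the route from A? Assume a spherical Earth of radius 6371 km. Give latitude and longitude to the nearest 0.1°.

≈ lat 46.9°, lon 105.4°

Convert each endpoint to a unit vector on the sphere (x = cos φ cos λ, y = cos φ sin λ, z = sin φ).
The central angle between the endpoints is δ = arccos(p₁·p₂) ≈ 1.564 rad (89.6°). The total great-circle distance is δ·R ≈ 1.564 × 6371 ≈ 9965 km, so the target fraction is f = 7300/9965 ≈ 0.733.
Interpolate at f ≈ 0.733 with slerp weights a = sin((1−f)δ)/sin δ ≈ 0.406, b = sin(fδ)/sin δ ≈ 0.911.
p = a·p₁ + b·p₂ ≈ (-0.181, 0.659, 0.730); φ = arcsin(p_z) ≈ 46.88°, λ = atan2(p_y, p_x) ≈ 105.39°.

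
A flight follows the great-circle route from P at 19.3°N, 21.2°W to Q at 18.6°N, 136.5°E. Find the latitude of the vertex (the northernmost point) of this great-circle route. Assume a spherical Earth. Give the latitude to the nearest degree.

≈ 61°N

The great circle lies in the plane with unit normal n̂ = (p₁ × p₂)/|p₁ × p₂|.
Here n̂_z ≈ +0.491; the vertex latitude is φ_max = arccos|n̂_z| ≈ 60.6°.
Check via Clairaut: cos φ_max = |cos φ₁| · sin C = cos(19.3°)·sin(31.3°) ≈ 0.491, again giving ≈ 60.6°.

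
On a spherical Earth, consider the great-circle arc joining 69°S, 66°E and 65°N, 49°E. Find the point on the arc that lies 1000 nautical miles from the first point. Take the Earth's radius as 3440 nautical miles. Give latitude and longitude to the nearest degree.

Write both endpoints as unit vectors p₁, p₂ with components (cos φ cos λ, cos φ sin λ, sin φ).
The central angle between the endpoints is δ = arccos(p₁·p₂) ≈ 2.348 rad (134.5°). The total great-circle distance is δ·R ≈ 2.348 × 3440 ≈ 8077 nmi, so the target fraction is f = 1000/8077 ≈ 0.124.
Interpolate at f ≈ 0.124 with slerp weights a = sin((1−f)δ)/sin δ ≈ 1.240, b = sin(fδ)/sin δ ≈ 0.402.
p = a·p₁ + b·p₂ ≈ (0.292, 0.534, -0.793); φ = arcsin(p_z) ≈ -52.49°, λ = atan2(p_y, p_x) ≈ 61.32°.

≈ 52°S, 61°E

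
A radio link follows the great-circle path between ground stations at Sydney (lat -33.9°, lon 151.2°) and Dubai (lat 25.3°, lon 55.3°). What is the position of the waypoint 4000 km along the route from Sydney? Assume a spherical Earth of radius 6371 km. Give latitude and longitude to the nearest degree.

≈ lat -17°, lon 116°

From cos δ = sin φ₁ sin φ₂ + cos φ₁ cos φ₂ cos Δλ, the central angle is δ ≈ 1.892 rad (108.4°). The total great-circle distance is δ·R ≈ 1.892 × 6371 ≈ 12052 km, so the target fraction is f = 4000/12052 ≈ 0.332.
Interpolate at f ≈ 0.332 with slerp weights a = sin((1−f)δ)/sin δ ≈ 1.005, b = sin(fδ)/sin δ ≈ 0.619.
p = a·p₁ + b·p₂ ≈ (-0.412, 0.862, -0.296); φ = arcsin(p_z) ≈ -17.20°, λ = atan2(p_y, p_x) ≈ 115.56°.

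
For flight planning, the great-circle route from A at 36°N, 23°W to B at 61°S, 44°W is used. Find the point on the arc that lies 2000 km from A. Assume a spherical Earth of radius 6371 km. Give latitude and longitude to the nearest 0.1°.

Write both endpoints as unit vectors p₁, p₂ with components (cos φ cos λ, cos φ sin λ, sin φ).
The central angle between the endpoints is δ = arccos(p₁·p₂) ≈ 1.719 rad (98.5°). The total great-circle distance is δ·R ≈ 1.719 × 6371 ≈ 10953 km, so the target fraction is f = 2000/10953 ≈ 0.183.
Interpolate at f ≈ 0.183 with slerp weights a = sin((1−f)δ)/sin δ ≈ 0.997, b = sin(fδ)/sin δ ≈ 0.312.
p = a·p₁ + b·p₂ ≈ (0.852, -0.420, 0.313); φ = arcsin(p_z) ≈ 18.25°, λ = atan2(p_y, p_x) ≈ -26.27°.

≈ 18.2°N, 26.3°W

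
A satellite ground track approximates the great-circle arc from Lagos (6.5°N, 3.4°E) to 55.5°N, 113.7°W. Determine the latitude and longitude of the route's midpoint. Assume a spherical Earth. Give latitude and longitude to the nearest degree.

≈ 46°N, 31°W

Write both endpoints as unit vectors p₁, p₂ with components (cos φ cos λ, cos φ sin λ, sin φ).
The central angle between the endpoints is δ = arccos(p₁·p₂) ≈ 1.735 rad (99.4°).
Interpolate at f = 1/2 with slerp weights a = sin((1−f)δ)/sin δ ≈ 0.773, b = sin(fδ)/sin δ ≈ 0.773.
p = a·p₁ + b·p₂ ≈ (0.591, -0.355, 0.724); φ = arcsin(p_z) ≈ 46.43°, λ = atan2(p_y, p_x) ≈ -31.03°.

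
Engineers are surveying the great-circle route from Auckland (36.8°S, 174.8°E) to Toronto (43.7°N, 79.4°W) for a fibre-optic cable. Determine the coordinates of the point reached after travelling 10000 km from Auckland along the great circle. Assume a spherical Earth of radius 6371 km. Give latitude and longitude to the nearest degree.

Write both endpoints as unit vectors p₁, p₂ with components (cos φ cos λ, cos φ sin λ, sin φ).
The central angle between the endpoints is δ = arccos(p₁·p₂) ≈ 2.179 rad (124.9°). The total great-circle distance is δ·R ≈ 2.179 × 6371 ≈ 13883 km, so the target fraction is f = 10000/13883 ≈ 0.720.
Interpolate at f ≈ 0.720 with slerp weights a = sin((1−f)δ)/sin δ ≈ 0.698, b = sin(fδ)/sin δ ≈ 1.219.
p = a·p₁ + b·p₂ ≈ (-0.394, -0.815, 0.424); φ = arcsin(p_z) ≈ 25.09°, λ = atan2(p_y, p_x) ≈ -115.80°.

≈ (25°N, 116°W)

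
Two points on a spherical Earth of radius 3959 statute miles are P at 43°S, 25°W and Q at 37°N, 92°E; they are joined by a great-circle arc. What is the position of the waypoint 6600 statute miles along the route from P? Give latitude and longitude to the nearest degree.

≈ 15°N, 59°E

Write both endpoints as unit vectors p₁, p₂ with components (cos φ cos λ, cos φ sin λ, sin φ).
The central angle between the endpoints is δ = arccos(p₁·p₂) ≈ 2.313 rad (132.5°). The total great-circle distance is δ·R ≈ 2.313 × 3959 ≈ 9156 mi, so the target fraction is f = 6600/9156 ≈ 0.721.
Interpolate at f ≈ 0.721 with slerp weights a = sin((1−f)δ)/sin δ ≈ 0.816, b = sin(fδ)/sin δ ≈ 1.350.
p = a·p₁ + b·p₂ ≈ (0.503, 0.825, 0.256); φ = arcsin(p_z) ≈ 14.83°, λ = atan2(p_y, p_x) ≈ 58.63°.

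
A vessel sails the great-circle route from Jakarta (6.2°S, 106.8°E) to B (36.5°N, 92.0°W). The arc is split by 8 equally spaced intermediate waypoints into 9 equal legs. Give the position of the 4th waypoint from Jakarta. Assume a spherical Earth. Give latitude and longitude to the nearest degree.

Convert each endpoint to a unit vector on the sphere (x = cos φ cos λ, y = cos φ sin λ, z = sin φ).
The central angle between the endpoints is δ = arccos(p₁·p₂) ≈ 2.534 rad (145.2°).
Interpolate at f = 4/9 with slerp weights a = sin((1−f)δ)/sin δ ≈ 1.727, b = sin(fδ)/sin δ ≈ 1.580.
p = a·p₁ + b·p₂ ≈ (-0.541, 0.374, 0.753); φ = arcsin(p_z) ≈ 48.88°, λ = atan2(p_y, p_x) ≈ 145.30°.

≈ (49°N, 145°E)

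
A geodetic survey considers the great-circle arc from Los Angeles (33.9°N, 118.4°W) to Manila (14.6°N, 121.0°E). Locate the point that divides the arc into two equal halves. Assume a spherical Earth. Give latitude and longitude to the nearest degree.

≈ 42°N, 174°E

Convert each endpoint to a unit vector on the sphere (x = cos φ cos λ, y = cos φ sin λ, z = sin φ).
The central angle between the endpoints is δ = arccos(p₁·p₂) ≈ 1.842 rad (105.6°).
Interpolate at f = 1/2 with slerp weights a = sin((1−f)δ)/sin δ ≈ 0.827, b = sin(fδ)/sin δ ≈ 0.827.
p = a·p₁ + b·p₂ ≈ (-0.738, 0.082, 0.669); φ = arcsin(p_z) ≈ 42.02°, λ = atan2(p_y, p_x) ≈ 173.65°.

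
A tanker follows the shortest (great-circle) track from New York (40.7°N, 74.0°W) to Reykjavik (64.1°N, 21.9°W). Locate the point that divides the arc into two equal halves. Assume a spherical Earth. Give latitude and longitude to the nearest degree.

≈ 55°N, 55°W

Convert each endpoint to a unit vector on the sphere (x = cos φ cos λ, y = cos φ sin λ, z = sin φ).
The central angle between the endpoints is δ = arccos(p₁·p₂) ≈ 0.660 rad (37.8°).
Interpolate at f = 1/2 with slerp weights a = sin((1−f)δ)/sin δ ≈ 0.529, b = sin(fδ)/sin δ ≈ 0.529.
p = a·p₁ + b·p₂ ≈ (0.325, -0.471, 0.820); φ = arcsin(p_z) ≈ 55.09°, λ = atan2(p_y, p_x) ≈ -55.44°.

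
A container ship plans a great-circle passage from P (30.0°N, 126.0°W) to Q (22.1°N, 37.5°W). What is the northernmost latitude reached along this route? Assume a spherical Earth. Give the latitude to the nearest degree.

≈ 35°N

The great circle lies in the plane with unit normal n̂ = (p₁ × p₂)/|p₁ × p₂|.
Here n̂_z ≈ +0.820; the vertex latitude is φ_max = arccos|n̂_z| ≈ 34.9°.
Check via Clairaut: cos φ_max = |cos φ₁| · sin C = cos(30.0°)·sin(71.3°) ≈ 0.820, again giving ≈ 34.9°.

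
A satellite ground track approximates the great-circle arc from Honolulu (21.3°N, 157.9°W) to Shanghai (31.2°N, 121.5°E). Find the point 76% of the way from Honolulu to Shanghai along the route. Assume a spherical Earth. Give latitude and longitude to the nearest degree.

≈ (34°N, 142°E)

Convert each endpoint to a unit vector on the sphere (x = cos φ cos λ, y = cos φ sin λ, z = sin φ).
The central angle between the endpoints is δ = arccos(p₁·p₂) ≈ 1.247 rad (71.4°).
Interpolate at f = 0.76 with slerp weights a = sin((1−f)δ)/sin δ ≈ 0.311, b = sin(fδ)/sin δ ≈ 0.857.
p = a·p₁ + b·p₂ ≈ (-0.651, 0.516, 0.557); φ = arcsin(p_z) ≈ 33.83°, λ = atan2(p_y, p_x) ≈ 141.63°.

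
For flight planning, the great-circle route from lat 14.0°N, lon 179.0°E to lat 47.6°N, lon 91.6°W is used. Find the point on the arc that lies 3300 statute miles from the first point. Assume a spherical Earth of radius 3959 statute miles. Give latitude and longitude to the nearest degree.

Convert each endpoint to a unit vector on the sphere (x = cos φ cos λ, y = cos φ sin λ, z = sin φ).
The central angle between the endpoints is δ = arccos(p₁·p₂) ≈ 1.384 rad (79.3°). The total great-circle distance is δ·R ≈ 1.384 × 3959 ≈ 5480 mi, so the target fraction is f = 3300/5480 ≈ 0.602.
Interpolate at f ≈ 0.602 with slerp weights a = sin((1−f)δ)/sin δ ≈ 0.533, b = sin(fδ)/sin δ ≈ 0.753.
p = a·p₁ + b·p₂ ≈ (-0.531, -0.499, 0.685); φ = arcsin(p_z) ≈ 43.25°, λ = atan2(p_y, p_x) ≈ -136.78°.

≈ lat 43°N, lon 137°W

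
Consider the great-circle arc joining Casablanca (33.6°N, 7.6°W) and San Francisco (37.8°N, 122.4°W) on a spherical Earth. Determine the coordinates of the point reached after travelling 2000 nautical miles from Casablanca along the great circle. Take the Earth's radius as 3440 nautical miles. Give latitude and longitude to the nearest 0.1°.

From cos δ = sin φ₁ sin φ₂ + cos φ₁ cos φ₂ cos Δλ, the central angle is δ ≈ 1.508 rad (86.4°). The total great-circle distance is δ·R ≈ 1.508 × 3440 ≈ 5186 nmi, so the target fraction is f = 2000/5186 ≈ 0.386.
Interpolate at f ≈ 0.386 with slerp weights a = sin((1−f)δ)/sin δ ≈ 0.801, b = sin(fδ)/sin δ ≈ 0.550.
p = a·p₁ + b·p₂ ≈ (0.428, -0.455, 0.781); φ = arcsin(p_z) ≈ 51.31°, λ = atan2(p_y, p_x) ≈ -46.75°.

≈ 51.3°N, 46.8°W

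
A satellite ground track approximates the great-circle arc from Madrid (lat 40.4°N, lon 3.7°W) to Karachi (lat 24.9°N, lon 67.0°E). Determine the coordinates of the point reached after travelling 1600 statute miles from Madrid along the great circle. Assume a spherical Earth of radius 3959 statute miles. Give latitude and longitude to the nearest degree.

Write both endpoints as unit vectors p₁, p₂ with components (cos φ cos λ, cos φ sin λ, sin φ).
The central angle between the endpoints is δ = arccos(p₁·p₂) ≈ 1.046 rad (59.9°). The total great-circle distance is δ·R ≈ 1.046 × 3959 ≈ 4140 mi, so the target fraction is f = 1600/4140 ≈ 0.386.
Interpolate at f ≈ 0.386 with slerp weights a = sin((1−f)δ)/sin δ ≈ 0.692, b = sin(fδ)/sin δ ≈ 0.454.
p = a·p₁ + b·p₂ ≈ (0.687, 0.345, 0.640); φ = arcsin(p_z) ≈ 39.76°, λ = atan2(p_y, p_x) ≈ 26.70°.

≈ lat 40°N, lon 27°E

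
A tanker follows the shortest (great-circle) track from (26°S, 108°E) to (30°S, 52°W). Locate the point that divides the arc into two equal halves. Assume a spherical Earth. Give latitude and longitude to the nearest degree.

Write both endpoints as unit vectors p₁, p₂ with components (cos φ cos λ, cos φ sin λ, sin φ).
The central angle between the endpoints is δ = arccos(p₁·p₂) ≈ 2.109 rad (120.8°).
Interpolate at f = 1/2 with slerp weights a = sin((1−f)δ)/sin δ ≈ 1.012, b = sin(fδ)/sin δ ≈ 1.012.
p = a·p₁ + b·p₂ ≈ (0.259, 0.175, -0.950); φ = arcsin(p_z) ≈ -71.82°, λ = atan2(p_y, p_x) ≈ 34.01°.

≈ (72°S, 34°E)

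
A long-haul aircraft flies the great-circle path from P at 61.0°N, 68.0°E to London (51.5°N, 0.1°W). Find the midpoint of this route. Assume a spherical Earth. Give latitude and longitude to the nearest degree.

From cos δ = sin φ₁ sin φ₂ + cos φ₁ cos φ₂ cos Δλ, the central angle is δ ≈ 0.648 rad (37.2°).
Interpolate at f = 1/2 with slerp weights a = sin((1−f)δ)/sin δ ≈ 0.527, b = sin(fδ)/sin δ ≈ 0.527.
p = a·p₁ + b·p₂ ≈ (0.424, 0.237, 0.874); φ = arcsin(p_z) ≈ 60.94°, λ = atan2(p_y, p_x) ≈ 29.15°.

≈ 61°N, 29°E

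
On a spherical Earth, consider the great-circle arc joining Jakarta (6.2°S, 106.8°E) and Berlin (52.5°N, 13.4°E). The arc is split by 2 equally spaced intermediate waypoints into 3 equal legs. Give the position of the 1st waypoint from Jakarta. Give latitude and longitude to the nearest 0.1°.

Write both endpoints as unit vectors p₁, p₂ with components (cos φ cos λ, cos φ sin λ, sin φ).
The central angle between the endpoints is δ = arccos(p₁·p₂) ≈ 1.693 rad (97.0°).
Interpolate at f = 1/3 with slerp weights a = sin((1−f)δ)/sin δ ≈ 0.911, b = sin(fδ)/sin δ ≈ 0.539.
p = a·p₁ + b·p₂ ≈ (0.057, 0.943, 0.329); φ = arcsin(p_z) ≈ 19.21°, λ = atan2(p_y, p_x) ≈ 86.51°.

≈ (19.2°N, 86.5°E)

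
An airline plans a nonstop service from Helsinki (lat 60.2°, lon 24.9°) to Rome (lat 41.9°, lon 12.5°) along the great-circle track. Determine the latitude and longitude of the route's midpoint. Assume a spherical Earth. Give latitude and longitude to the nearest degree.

Convert each endpoint to a unit vector on the sphere (x = cos φ cos λ, y = cos φ sin λ, z = sin φ).
The central angle between the endpoints is δ = arccos(p₁·p₂) ≈ 0.346 rad (19.8°).
Interpolate at f = 1/2 with slerp weights a = sin((1−f)δ)/sin δ ≈ 0.508, b = sin(fδ)/sin δ ≈ 0.508.
p = a·p₁ + b·p₂ ≈ (0.598, 0.188, 0.779); φ = arcsin(p_z) ≈ 51.21°, λ = atan2(p_y, p_x) ≈ 17.46°.

≈ lat 51°, lon 17°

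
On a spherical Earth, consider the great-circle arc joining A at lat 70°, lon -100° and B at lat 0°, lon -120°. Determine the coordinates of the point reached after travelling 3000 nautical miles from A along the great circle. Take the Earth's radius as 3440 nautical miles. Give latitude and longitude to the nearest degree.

Write both endpoints as unit vectors p₁, p₂ with components (cos φ cos λ, cos φ sin λ, sin φ).
The central angle between the endpoints is δ = arccos(p₁·p₂) ≈ 1.244 rad (71.3°). The total great-circle distance is δ·R ≈ 1.244 × 3440 ≈ 4278 nmi, so the target fraction is f = 3000/4278 ≈ 0.701.
Interpolate at f ≈ 0.701 with slerp weights a = sin((1−f)δ)/sin δ ≈ 0.383, b = sin(fδ)/sin δ ≈ 0.809.
p = a·p₁ + b·p₂ ≈ (-0.427, -0.829, 0.360); φ = arcsin(p_z) ≈ 21.11°, λ = atan2(p_y, p_x) ≈ -117.24°.

≈ lat 21°, lon -117°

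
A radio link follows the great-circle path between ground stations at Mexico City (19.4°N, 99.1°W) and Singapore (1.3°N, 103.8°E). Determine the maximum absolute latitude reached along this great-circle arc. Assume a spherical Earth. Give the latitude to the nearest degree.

The great circle lies in the plane with unit normal n̂ = (p₁ × p₂)/|p₁ × p₂|.
Here n̂_z ≈ -0.722; the vertex latitude is φ_max = arccos|n̂_z| ≈ 43.8°.
Check via Clairaut: cos φ_max = |cos φ₁| · sin C = cos(19.4°)·sin(49.9°) ≈ 0.722, again giving ≈ 43.8°.

≈ 44°N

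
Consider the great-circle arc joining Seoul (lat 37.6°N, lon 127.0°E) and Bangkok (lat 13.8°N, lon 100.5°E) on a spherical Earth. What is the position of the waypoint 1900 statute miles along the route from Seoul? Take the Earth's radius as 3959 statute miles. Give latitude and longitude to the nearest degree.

≈ lat 18°N, lon 105°E

Write both endpoints as unit vectors p₁, p₂ with components (cos φ cos λ, cos φ sin λ, sin φ).
The central angle between the endpoints is δ = arccos(p₁·p₂) ≈ 0.584 rad (33.5°). The total great-circle distance is δ·R ≈ 0.584 × 3959 ≈ 2313 mi, so the target fraction is f = 1900/2313 ≈ 0.821.
Interpolate at f ≈ 0.821 with slerp weights a = sin((1−f)δ)/sin δ ≈ 0.189, b = sin(fδ)/sin δ ≈ 0.837.
p = a·p₁ + b·p₂ ≈ (-0.238, 0.919, 0.315); φ = arcsin(p_z) ≈ 18.35°, λ = atan2(p_y, p_x) ≈ 104.53°.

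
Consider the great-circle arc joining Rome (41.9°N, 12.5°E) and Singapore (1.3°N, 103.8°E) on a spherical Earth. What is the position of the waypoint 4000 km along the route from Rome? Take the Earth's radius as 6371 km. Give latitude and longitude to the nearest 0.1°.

≈ 33.7°N, 57.4°E

Write both endpoints as unit vectors p₁, p₂ with components (cos φ cos λ, cos φ sin λ, sin φ).
The central angle between the endpoints is δ = arccos(p₁·p₂) ≈ 1.573 rad (90.1°). The total great-circle distance is δ·R ≈ 1.573 × 6371 ≈ 10019 km, so the target fraction is f = 4000/10019 ≈ 0.399.
Interpolate at f ≈ 0.399 with slerp weights a = sin((1−f)δ)/sin δ ≈ 0.810, b = sin(fδ)/sin δ ≈ 0.587.
p = a·p₁ + b·p₂ ≈ (0.449, 0.701, 0.554); φ = arcsin(p_z) ≈ 33.67°, λ = atan2(p_y, p_x) ≈ 57.37°.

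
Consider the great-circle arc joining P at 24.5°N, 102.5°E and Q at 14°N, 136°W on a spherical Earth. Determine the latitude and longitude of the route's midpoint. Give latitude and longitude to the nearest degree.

≈ 36°N, 167°E

From cos δ = sin φ₁ sin φ₂ + cos φ₁ cos φ₂ cos Δλ, the central angle is δ ≈ 1.940 rad (111.2°).
Interpolate at f = 1/2 with slerp weights a = sin((1−f)δ)/sin δ ≈ 0.885, b = sin(fδ)/sin δ ≈ 0.885.
p = a·p₁ + b·p₂ ≈ (-0.792, 0.190, 0.581); φ = arcsin(p_z) ≈ 35.51°, λ = atan2(p_y, p_x) ≈ 166.53°.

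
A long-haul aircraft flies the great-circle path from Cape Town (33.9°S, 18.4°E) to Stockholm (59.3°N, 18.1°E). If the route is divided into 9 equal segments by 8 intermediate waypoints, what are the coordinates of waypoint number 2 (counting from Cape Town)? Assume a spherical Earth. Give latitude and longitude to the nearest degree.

≈ (13°S, 18°E)

The haversine formula gives a central angle δ ≈ 1.627 rad (93.2°) between the endpoints.
Interpolate at f = 2/9 with slerp weights a = sin((1−f)δ)/sin δ ≈ 0.955, b = sin(fδ)/sin δ ≈ 0.354.
p = a·p₁ + b·p₂ ≈ (0.924, 0.306, -0.228); φ = arcsin(p_z) ≈ -13.19°, λ = atan2(p_y, p_x) ≈ 18.34°.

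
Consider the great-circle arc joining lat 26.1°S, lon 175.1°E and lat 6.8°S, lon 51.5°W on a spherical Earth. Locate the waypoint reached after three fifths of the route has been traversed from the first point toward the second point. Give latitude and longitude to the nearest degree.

Write both endpoints as unit vectors p₁, p₂ with components (cos φ cos λ, cos φ sin λ, sin φ).
The central angle between the endpoints is δ = arccos(p₁·p₂) ≈ 2.166 rad (124.1°).
Interpolate at f = 3/5 with slerp weights a = sin((1−f)δ)/sin δ ≈ 0.920, b = sin(fδ)/sin δ ≈ 1.163.
p = a·p₁ + b·p₂ ≈ (-0.104, -0.834, -0.543); φ = arcsin(p_z) ≈ -32.86°, λ = atan2(p_y, p_x) ≈ -97.12°.

≈ lat 33°S, lon 97°W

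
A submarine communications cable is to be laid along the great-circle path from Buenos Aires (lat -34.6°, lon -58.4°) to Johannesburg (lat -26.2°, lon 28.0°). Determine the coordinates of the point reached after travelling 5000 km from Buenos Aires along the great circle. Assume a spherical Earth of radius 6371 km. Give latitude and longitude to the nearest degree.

Convert each endpoint to a unit vector on the sphere (x = cos φ cos λ, y = cos φ sin λ, z = sin φ).
The central angle between the endpoints is δ = arccos(p₁·p₂) ≈ 1.269 rad (72.7°). The total great-circle distance is δ·R ≈ 1.269 × 6371 ≈ 8086 km, so the target fraction is f = 5000/8086 ≈ 0.618.
Interpolate at f ≈ 0.618 with slerp weights a = sin((1−f)δ)/sin δ ≈ 0.488, b = sin(fδ)/sin δ ≈ 0.740.
p = a·p₁ + b·p₂ ≈ (0.797, -0.030, -0.604); φ = arcsin(p_z) ≈ -37.13°, λ = atan2(p_y, p_x) ≈ -2.17°.

≈ lat -37°, lon -2°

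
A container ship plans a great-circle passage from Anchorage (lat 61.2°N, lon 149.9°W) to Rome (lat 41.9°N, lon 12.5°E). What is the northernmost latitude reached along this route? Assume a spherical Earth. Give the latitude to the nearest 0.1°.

The great circle lies in the plane with unit normal n̂ = (p₁ × p₂)/|p₁ × p₂|.
Here n̂_z ≈ +0.112; the vertex latitude is φ_max = arccos|n̂_z| ≈ 83.6°.
Check via Clairaut: cos φ_max = |cos φ₁| · sin C = cos(61.2°)·sin(13.4°) ≈ 0.112, again giving ≈ 83.6°.

≈ 83.6°N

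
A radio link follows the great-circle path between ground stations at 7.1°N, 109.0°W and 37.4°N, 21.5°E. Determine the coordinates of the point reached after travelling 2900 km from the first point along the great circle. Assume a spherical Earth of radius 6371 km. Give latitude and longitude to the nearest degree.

≈ 26°N, 90°W

The haversine formula gives a central angle δ ≈ 2.023 rad (115.9°) between the endpoints. The total great-circle distance is δ·R ≈ 2.023 × 6371 ≈ 12888 km, so the target fraction is f = 2900/12888 ≈ 0.225.
Interpolate at f ≈ 0.225 with slerp weights a = sin((1−f)δ)/sin δ ≈ 1.112, b = sin(fδ)/sin δ ≈ 0.489.
p = a·p₁ + b·p₂ ≈ (0.002, -0.901, 0.434); φ = arcsin(p_z) ≈ 25.74°, λ = atan2(p_y, p_x) ≈ -89.87°.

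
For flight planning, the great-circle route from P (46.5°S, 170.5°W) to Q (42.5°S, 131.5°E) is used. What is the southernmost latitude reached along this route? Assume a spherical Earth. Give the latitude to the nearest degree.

≈ 49°S

The great circle lies in the plane with unit normal n̂ = (p₁ × p₂)/|p₁ × p₂|.
Here n̂_z ≈ -0.661; the vertex latitude is φ_max = arccos|n̂_z| ≈ 48.6°.
Check via Clairaut: cos φ_max = |cos φ₁| · sin C = cos(46.5°)·sin(106.2°) ≈ 0.661, again giving ≈ 48.6°.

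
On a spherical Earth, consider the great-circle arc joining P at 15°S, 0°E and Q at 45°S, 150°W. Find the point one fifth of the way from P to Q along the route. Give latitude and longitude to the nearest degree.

≈ 36°S, 11°W

The haversine formula gives a central angle δ ≈ 1.992 rad (114.1°) between the endpoints.
Interpolate at f = 1/5 with slerp weights a = sin((1−f)δ)/sin δ ≈ 1.095, b = sin(fδ)/sin δ ≈ 0.425.
p = a·p₁ + b·p₂ ≈ (0.798, -0.150, -0.584); φ = arcsin(p_z) ≈ -35.73°, λ = atan2(p_y, p_x) ≈ -10.67°.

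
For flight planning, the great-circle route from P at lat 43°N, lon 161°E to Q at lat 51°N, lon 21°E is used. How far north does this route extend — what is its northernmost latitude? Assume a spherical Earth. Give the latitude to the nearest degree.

≈ 73°N

The great circle lies in the plane with unit normal n̂ = (p₁ × p₂)/|p₁ × p₂|.
Here n̂_z ≈ -0.301; the vertex latitude is φ_max = arccos|n̂_z| ≈ 72.5°.
Check via Clairaut: cos φ_max = |cos φ₁| · sin C = cos(43.0°)·sin(24.3°) ≈ 0.301, again giving ≈ 72.5°.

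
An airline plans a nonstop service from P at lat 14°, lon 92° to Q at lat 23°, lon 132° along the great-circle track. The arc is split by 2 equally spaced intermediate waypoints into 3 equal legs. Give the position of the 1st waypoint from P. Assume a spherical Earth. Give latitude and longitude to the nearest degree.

≈ lat 18°, lon 105°

Write both endpoints as unit vectors p₁, p₂ with components (cos φ cos λ, cos φ sin λ, sin φ).
The central angle between the endpoints is δ = arccos(p₁·p₂) ≈ 0.678 rad (38.9°).
Interpolate at f = 1/3 with slerp weights a = sin((1−f)δ)/sin δ ≈ 0.696, b = sin(fδ)/sin δ ≈ 0.357.
p = a·p₁ + b·p₂ ≈ (-0.244, 0.920, 0.308); φ = arcsin(p_z) ≈ 17.94°, λ = atan2(p_y, p_x) ≈ 104.84°.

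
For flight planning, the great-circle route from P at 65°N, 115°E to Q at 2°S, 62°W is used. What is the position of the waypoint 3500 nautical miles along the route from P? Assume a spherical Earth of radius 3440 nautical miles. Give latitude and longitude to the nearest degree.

≈ 57°N, 60°W

Convert each endpoint to a unit vector on the sphere (x = cos φ cos λ, y = cos φ sin λ, z = sin φ).
The central angle between the endpoints is δ = arccos(p₁·p₂) ≈ 2.041 rad (117.0°). The total great-circle distance is δ·R ≈ 2.041 × 3440 ≈ 7022 nmi, so the target fraction is f = 3500/7022 ≈ 0.498.
Interpolate at f ≈ 0.498 with slerp weights a = sin((1−f)δ)/sin δ ≈ 0.958, b = sin(fδ)/sin δ ≈ 0.955.
p = a·p₁ + b·p₂ ≈ (0.277, -0.475, 0.835); φ = arcsin(p_z) ≈ 56.64°, λ = atan2(p_y, p_x) ≈ -59.79°.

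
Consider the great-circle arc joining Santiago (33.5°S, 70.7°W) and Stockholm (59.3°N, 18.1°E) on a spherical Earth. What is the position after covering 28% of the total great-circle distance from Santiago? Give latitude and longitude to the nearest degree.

≈ (5°S, 52°W)

Write both endpoints as unit vectors p₁, p₂ with components (cos φ cos λ, cos φ sin λ, sin φ).
The central angle between the endpoints is δ = arccos(p₁·p₂) ≈ 2.055 rad (117.8°).
Interpolate at f = 0.28 with slerp weights a = sin((1−f)δ)/sin δ ≈ 1.125, b = sin(fδ)/sin δ ≈ 0.615.
p = a·p₁ + b·p₂ ≈ (0.609, -0.788, -0.092); φ = arcsin(p_z) ≈ -5.30°, λ = atan2(p_y, p_x) ≈ -52.32°.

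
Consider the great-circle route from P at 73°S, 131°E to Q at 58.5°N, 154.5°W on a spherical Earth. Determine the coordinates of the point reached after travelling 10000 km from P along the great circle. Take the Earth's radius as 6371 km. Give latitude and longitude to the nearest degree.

From cos δ = sin φ₁ sin φ₂ + cos φ₁ cos φ₂ cos Δλ, the central angle is δ ≈ 2.457 rad (140.8°). The total great-circle distance is δ·R ≈ 2.457 × 6371 ≈ 15652 km, so the target fraction is f = 10000/15652 ≈ 0.639.
Interpolate at f ≈ 0.639 with slerp weights a = sin((1−f)δ)/sin δ ≈ 1.226, b = sin(fδ)/sin δ ≈ 1.581.
p = a·p₁ + b·p₂ ≈ (-0.981, -0.085, 0.176); φ = arcsin(p_z) ≈ 10.13°, λ = atan2(p_y, p_x) ≈ -175.04°.

≈ 10°N, 175°W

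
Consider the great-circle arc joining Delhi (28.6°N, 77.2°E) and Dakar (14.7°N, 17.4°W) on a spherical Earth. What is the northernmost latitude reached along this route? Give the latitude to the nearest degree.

The great circle lies in the plane with unit normal n̂ = (p₁ × p₂)/|p₁ × p₂|.
Here n̂_z ≈ -0.848; the vertex latitude is φ_max = arccos|n̂_z| ≈ 32.0°.

≈ 32°N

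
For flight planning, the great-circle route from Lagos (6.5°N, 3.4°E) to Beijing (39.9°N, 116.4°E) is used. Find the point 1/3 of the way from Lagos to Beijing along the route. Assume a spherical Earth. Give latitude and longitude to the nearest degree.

≈ 29°N, 31°E

Write both endpoints as unit vectors p₁, p₂ with components (cos φ cos λ, cos φ sin λ, sin φ).
The central angle between the endpoints is δ = arccos(p₁·p₂) ≈ 1.798 rad (103.0°).
Interpolate at f = 1/3 with slerp weights a = sin((1−f)δ)/sin δ ≈ 0.956, b = sin(fδ)/sin δ ≈ 0.579.
p = a·p₁ + b·p₂ ≈ (0.751, 0.454, 0.480); φ = arcsin(p_z) ≈ 28.66°, λ = atan2(p_y, p_x) ≈ 31.17°.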